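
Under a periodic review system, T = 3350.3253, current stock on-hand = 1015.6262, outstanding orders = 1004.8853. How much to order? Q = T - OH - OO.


Inventory position = OH + OO = 1015.6262 + 1004.8853 = 2020.5115
Q = 3350.3253 - 2020.5115 = 1329.8138

1329.8138 units


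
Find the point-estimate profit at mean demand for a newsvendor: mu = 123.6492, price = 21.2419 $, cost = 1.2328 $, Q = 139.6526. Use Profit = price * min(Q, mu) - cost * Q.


Sales at mu = min(139.6526, 123.6492) = 123.6492
Revenue = 21.2419 * 123.6492 = 2626.5439
Total cost = 1.2328 * 139.6526 = 172.1637
Profit = 2626.5439 - 172.1637 = 2454.3802

2454.3802 $


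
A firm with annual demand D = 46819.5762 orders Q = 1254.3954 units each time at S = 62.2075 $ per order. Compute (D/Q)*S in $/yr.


Number of orders = D/Q = 37.3244
Cost = 37.3244 * 62.2075 = 2321.8586

2321.8586 $/yr


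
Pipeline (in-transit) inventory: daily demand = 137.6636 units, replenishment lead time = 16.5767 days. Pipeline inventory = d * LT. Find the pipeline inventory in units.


Pipeline = 137.6636 * 16.5767 = 2282.0082

2282.0082 units


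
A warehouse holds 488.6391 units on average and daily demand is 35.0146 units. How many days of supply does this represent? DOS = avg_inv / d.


DOS = 488.6391 / 35.0146 = 13.9553

13.9553 days


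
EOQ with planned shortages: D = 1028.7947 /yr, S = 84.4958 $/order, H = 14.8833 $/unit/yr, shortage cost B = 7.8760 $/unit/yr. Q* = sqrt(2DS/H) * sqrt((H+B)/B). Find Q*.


sqrt(2DS/H) = 108.0805
sqrt((H+B)/B) = 1.6999
Q* = 108.0805 * 1.6999 = 183.7274

183.7274 units


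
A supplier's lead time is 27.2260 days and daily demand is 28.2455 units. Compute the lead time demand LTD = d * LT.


LTD = 28.2455 * 27.2260 = 769.0120

769.0120 units


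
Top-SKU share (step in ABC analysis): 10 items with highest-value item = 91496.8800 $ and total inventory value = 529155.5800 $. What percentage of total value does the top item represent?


Top item = 91496.8800
Total = 529155.5800
Percentage = 91496.8800 / 529155.5800 * 100 = 17.2911

17.2911%


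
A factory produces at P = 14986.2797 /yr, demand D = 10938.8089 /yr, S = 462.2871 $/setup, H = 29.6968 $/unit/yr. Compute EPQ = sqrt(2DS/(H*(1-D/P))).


1 - D/P = 1 - 0.7299 = 0.2701
H*(1-D/P) = 8.0205
2DS = 10113740.4877
EPQ = sqrt(1260991.7964) = 1122.9389

1122.9389 units


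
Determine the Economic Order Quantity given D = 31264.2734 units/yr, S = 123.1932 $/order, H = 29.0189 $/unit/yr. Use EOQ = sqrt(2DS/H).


2*D*S = 2 * 31264.2734 * 123.1932 = 7703091.7716
2*D*S/H = 265450.8535
EOQ = sqrt(265450.8535) = 515.2192

515.2192 units


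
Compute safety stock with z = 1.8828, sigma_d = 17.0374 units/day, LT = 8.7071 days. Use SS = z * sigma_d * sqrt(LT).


sqrt(LT) = sqrt(8.7071) = 2.9508
SS = 1.8828 * 17.0374 * 2.9508 = 94.6552

94.6552 units


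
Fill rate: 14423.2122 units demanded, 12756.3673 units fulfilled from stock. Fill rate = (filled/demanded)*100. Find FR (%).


FR = 12756.3673 / 14423.2122 * 100 = 88.4433

88.4433%


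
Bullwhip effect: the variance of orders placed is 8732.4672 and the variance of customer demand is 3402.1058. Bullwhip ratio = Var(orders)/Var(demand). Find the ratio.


BW = 8732.4672 / 3402.1058 = 2.5668

2.5668


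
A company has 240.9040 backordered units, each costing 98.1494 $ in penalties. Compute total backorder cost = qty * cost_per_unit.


Total = 240.9040 * 98.1494 = 23644.5831

23644.5831 $


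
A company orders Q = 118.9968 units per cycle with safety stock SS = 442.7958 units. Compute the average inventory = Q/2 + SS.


Q/2 = 59.4984
Avg = 59.4984 + 442.7958 = 502.2942

502.2942 units


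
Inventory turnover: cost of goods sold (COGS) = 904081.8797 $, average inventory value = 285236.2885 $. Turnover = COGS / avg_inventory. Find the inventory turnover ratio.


Turnover = 904081.8797 / 285236.2885 = 3.1696

3.1696


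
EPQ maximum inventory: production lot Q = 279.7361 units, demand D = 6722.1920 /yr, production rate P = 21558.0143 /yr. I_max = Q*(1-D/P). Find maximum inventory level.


D/P = 0.3118
1 - D/P = 0.6882
I_max = 279.7361 * 0.6882 = 192.5092

192.5092 units


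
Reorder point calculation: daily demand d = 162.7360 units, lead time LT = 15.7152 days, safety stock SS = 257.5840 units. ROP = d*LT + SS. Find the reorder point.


d*LT = 162.7360 * 15.7152 = 2557.4288
ROP = 2557.4288 + 257.5840 = 2815.0128

2815.0128 units


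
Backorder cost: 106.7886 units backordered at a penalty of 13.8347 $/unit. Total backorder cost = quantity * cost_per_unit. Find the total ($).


Total = 106.7886 * 13.8347 = 1477.3882

1477.3882 $


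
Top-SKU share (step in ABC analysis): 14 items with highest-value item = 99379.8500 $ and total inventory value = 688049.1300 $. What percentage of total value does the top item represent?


Top item = 99379.8500
Total = 688049.1300
Percentage = 99379.8500 / 688049.1300 * 100 = 14.4437

14.4437%


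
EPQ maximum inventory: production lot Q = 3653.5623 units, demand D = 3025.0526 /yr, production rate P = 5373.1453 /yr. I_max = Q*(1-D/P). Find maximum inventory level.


D/P = 0.5630
1 - D/P = 0.4370
I_max = 3653.5623 * 0.4370 = 1596.6259

1596.6259 units


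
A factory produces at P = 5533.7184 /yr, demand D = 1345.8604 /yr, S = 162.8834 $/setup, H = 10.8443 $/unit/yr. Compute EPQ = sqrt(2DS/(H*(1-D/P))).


1 - D/P = 1 - 0.2432 = 0.7568
H*(1-D/P) = 8.2068
2DS = 438436.6358
EPQ = sqrt(53423.2643) = 231.1347

231.1347 units


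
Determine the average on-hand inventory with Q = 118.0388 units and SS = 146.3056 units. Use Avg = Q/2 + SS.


Q/2 = 59.0194
Avg = 59.0194 + 146.3056 = 205.3250

205.3250 units


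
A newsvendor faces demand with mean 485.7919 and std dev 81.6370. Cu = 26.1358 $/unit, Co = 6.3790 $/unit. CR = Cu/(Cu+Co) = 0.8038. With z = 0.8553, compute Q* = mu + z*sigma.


CR = Cu/(Cu+Co) = 26.1358/(26.1358+6.3790) = 0.8038
z = 0.8553
Q* = 485.7919 + 0.8553 * 81.6370 = 555.6160

555.6160 units


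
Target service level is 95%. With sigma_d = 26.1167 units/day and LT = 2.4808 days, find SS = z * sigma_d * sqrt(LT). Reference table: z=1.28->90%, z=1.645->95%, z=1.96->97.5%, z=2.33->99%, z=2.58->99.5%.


From the table, SL = 95% corresponds to z = 1.645
sqrt(LT) = sqrt(2.4808) = 1.5751
SS = 1.645 * 26.1167 * 1.5751 = 67.6675

67.6675 units


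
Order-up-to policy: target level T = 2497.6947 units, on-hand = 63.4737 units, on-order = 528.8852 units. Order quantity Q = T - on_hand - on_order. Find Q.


Inventory position = OH + OO = 63.4737 + 528.8852 = 592.3589
Q = 2497.6947 - 592.3589 = 1905.3358

1905.3358 units


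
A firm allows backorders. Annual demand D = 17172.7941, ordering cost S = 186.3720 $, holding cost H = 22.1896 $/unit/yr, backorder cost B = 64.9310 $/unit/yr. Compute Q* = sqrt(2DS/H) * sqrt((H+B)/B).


sqrt(2DS/H) = 537.0950
sqrt((H+B)/B) = 1.1583
Q* = 537.0950 * 1.1583 = 622.1362

622.1362 units


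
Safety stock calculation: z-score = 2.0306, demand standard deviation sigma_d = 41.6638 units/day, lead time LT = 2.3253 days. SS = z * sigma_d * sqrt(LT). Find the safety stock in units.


sqrt(LT) = sqrt(2.3253) = 1.5249
SS = 2.0306 * 41.6638 * 1.5249 = 129.0098

129.0098 units


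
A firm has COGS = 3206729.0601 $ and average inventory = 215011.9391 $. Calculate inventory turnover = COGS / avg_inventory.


Turnover = 3206729.0601 / 215011.9391 = 14.9142

14.9142


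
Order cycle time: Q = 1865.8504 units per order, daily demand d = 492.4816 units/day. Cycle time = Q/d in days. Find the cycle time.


Cycle = 1865.8504 / 492.4816 = 3.7887

3.7887 days


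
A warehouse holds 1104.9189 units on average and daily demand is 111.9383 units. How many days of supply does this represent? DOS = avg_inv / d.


DOS = 1104.9189 / 111.9383 = 9.8708

9.8708 days


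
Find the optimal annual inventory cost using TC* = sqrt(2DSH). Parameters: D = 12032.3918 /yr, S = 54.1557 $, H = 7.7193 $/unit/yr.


2*D*S*H = 10060140.6817
TC* = sqrt(10060140.6817) = 3171.7725

3171.7725 $/yr


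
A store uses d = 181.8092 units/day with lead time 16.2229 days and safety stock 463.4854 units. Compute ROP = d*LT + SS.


d*LT = 181.8092 * 16.2229 = 2949.4725
ROP = 2949.4725 + 463.4854 = 3412.9579

3412.9579 units


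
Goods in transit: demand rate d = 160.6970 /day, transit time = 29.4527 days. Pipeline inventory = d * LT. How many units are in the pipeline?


Pipeline = 160.6970 * 29.4527 = 4732.9605

4732.9605 units


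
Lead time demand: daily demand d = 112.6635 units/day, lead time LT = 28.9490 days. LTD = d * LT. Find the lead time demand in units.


LTD = 112.6635 * 28.9490 = 3261.4957

3261.4957 units


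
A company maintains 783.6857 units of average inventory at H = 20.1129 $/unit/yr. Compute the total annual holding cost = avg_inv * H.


Cost = 783.6857 * 20.1129 = 15762.1921

15762.1921 $/yr


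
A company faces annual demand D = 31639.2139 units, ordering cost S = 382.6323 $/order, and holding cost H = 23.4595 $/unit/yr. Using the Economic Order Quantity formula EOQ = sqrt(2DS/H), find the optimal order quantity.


2*D*S = 2 * 31639.2139 * 382.6323 = 24212370.3695
2*D*S/H = 1032092.3451
EOQ = sqrt(1032092.3451) = 1015.9195

1015.9195 units


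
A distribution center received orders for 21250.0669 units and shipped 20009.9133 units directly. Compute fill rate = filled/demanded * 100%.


FR = 20009.9133 / 21250.0669 * 100 = 94.1640

94.1640%


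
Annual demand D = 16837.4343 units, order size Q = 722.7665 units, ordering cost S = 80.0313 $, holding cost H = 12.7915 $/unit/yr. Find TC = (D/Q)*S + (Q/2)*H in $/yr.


Ordering cost = D*S/Q = 1864.3943
Holding cost = Q*H/2 = 4622.6338
TC = 1864.3943 + 4622.6338 = 6487.0282

6487.0282 $/yr


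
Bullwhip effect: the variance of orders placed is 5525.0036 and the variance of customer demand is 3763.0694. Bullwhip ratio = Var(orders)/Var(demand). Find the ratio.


BW = 5525.0036 / 3763.0694 = 1.4682

1.4682


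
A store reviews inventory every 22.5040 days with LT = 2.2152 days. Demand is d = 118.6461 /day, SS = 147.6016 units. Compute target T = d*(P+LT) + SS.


P + LT = 24.7192
d*(P+LT) = 118.6461 * 24.7192 = 2932.8367
T = 2932.8367 + 147.6016 = 3080.4383

3080.4383 units


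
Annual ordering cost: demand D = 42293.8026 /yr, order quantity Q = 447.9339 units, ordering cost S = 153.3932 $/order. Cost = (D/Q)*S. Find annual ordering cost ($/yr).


Number of orders = D/Q = 94.4197
Cost = 94.4197 * 153.3932 = 14483.3461

14483.3461 $/yr


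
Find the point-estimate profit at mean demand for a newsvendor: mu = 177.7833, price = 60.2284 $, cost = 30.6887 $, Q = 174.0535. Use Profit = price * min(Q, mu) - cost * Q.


Sales at mu = min(174.0535, 177.7833) = 174.0535
Revenue = 60.2284 * 174.0535 = 10482.9638
Total cost = 30.6887 * 174.0535 = 5341.4756
Profit = 10482.9638 - 5341.4756 = 5141.4882

5141.4882 $


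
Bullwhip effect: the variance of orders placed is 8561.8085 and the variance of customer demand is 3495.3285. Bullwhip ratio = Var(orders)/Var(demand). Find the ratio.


BW = 8561.8085 / 3495.3285 = 2.4495

2.4495


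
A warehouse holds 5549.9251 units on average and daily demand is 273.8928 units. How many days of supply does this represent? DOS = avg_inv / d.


DOS = 5549.9251 / 273.8928 = 20.2631

20.2631 days


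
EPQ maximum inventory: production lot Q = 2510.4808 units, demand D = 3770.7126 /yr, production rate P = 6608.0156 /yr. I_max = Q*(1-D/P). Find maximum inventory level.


D/P = 0.5706
1 - D/P = 0.4294
I_max = 2510.4808 * 0.4294 = 1077.9325

1077.9325 units


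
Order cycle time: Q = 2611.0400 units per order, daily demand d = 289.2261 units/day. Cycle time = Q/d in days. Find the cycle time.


Cycle = 2611.0400 / 289.2261 = 9.0277

9.0277 days


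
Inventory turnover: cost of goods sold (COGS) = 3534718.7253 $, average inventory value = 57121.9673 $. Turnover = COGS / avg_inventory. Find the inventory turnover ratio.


Turnover = 3534718.7253 / 57121.9673 = 61.8802

61.8802


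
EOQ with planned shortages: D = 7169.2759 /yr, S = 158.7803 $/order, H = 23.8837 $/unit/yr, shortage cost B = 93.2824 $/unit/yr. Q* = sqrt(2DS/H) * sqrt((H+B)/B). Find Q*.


sqrt(2DS/H) = 308.7452
sqrt((H+B)/B) = 1.1207
Q* = 308.7452 * 1.1207 = 346.0201

346.0201 units


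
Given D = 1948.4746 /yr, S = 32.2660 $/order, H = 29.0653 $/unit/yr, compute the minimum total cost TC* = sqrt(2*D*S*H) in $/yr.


2*D*S*H = 3654640.6780
TC* = sqrt(3654640.6780) = 1911.7115

1911.7115 $/yr


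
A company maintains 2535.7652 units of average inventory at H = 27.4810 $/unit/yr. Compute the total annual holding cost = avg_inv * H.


Cost = 2535.7652 * 27.4810 = 69685.3635

69685.3635 $/yr


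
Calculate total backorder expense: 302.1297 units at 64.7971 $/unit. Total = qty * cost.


Total = 302.1297 * 64.7971 = 19577.1284

19577.1284 $


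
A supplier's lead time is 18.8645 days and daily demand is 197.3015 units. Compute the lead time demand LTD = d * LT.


LTD = 197.3015 * 18.8645 = 3721.9941

3721.9941 units


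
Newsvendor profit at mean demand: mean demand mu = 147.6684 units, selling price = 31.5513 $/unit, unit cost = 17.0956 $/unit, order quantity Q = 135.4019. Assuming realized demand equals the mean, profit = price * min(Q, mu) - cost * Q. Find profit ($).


Sales at mu = min(135.4019, 147.6684) = 135.4019
Revenue = 31.5513 * 135.4019 = 4272.1060
Total cost = 17.0956 * 135.4019 = 2314.7767
Profit = 4272.1060 - 2314.7767 = 1957.3292

1957.3292 $


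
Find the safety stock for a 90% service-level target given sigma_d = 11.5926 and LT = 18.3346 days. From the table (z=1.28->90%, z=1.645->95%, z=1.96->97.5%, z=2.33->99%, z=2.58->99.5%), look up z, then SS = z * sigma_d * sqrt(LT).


From the table, SL = 90% corresponds to z = 1.28
sqrt(LT) = sqrt(18.3346) = 4.2819
SS = 1.28 * 11.5926 * 4.2819 = 63.5370

63.5370 units


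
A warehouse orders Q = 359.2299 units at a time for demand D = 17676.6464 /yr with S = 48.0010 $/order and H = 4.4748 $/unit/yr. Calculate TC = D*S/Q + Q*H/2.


Ordering cost = D*S/Q = 2361.9880
Holding cost = Q*H/2 = 803.7410
TC = 2361.9880 + 803.7410 = 3165.7290

3165.7290 $/yr


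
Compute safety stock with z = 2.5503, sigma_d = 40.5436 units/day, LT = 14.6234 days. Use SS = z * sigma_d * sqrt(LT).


sqrt(LT) = sqrt(14.6234) = 3.8241
SS = 2.5503 * 40.5436 * 3.8241 = 395.4010

395.4010 units


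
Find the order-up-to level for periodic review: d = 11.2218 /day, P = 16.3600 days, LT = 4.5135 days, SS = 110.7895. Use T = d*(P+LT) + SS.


P + LT = 20.8735
d*(P+LT) = 11.2218 * 20.8735 = 234.2382
T = 234.2382 + 110.7895 = 345.0277

345.0277 units


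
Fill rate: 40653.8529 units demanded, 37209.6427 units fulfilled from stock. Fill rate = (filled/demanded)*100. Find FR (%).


FR = 37209.6427 / 40653.8529 * 100 = 91.5280

91.5280%


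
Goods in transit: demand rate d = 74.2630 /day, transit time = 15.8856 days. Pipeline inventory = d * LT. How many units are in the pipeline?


Pipeline = 74.2630 * 15.8856 = 1179.7123

1179.7123 units


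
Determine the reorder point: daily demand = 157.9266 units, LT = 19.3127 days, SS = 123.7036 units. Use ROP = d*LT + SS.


d*LT = 157.9266 * 19.3127 = 3049.9890
ROP = 3049.9890 + 123.7036 = 3173.6926

3173.6926 units


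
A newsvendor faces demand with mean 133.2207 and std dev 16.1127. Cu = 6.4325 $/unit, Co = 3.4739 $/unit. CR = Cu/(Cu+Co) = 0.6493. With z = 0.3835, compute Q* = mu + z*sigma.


CR = Cu/(Cu+Co) = 6.4325/(6.4325+3.4739) = 0.6493
z = 0.3835
Q* = 133.2207 + 0.3835 * 16.1127 = 139.3999

139.3999 units


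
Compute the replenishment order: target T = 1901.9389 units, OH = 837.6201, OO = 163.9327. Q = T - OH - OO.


Inventory position = OH + OO = 837.6201 + 163.9327 = 1001.5528
Q = 1901.9389 - 1001.5528 = 900.3861

900.3861 units


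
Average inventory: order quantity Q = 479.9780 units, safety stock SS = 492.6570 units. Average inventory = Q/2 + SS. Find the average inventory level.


Q/2 = 239.9890
Avg = 239.9890 + 492.6570 = 732.6460

732.6460 units


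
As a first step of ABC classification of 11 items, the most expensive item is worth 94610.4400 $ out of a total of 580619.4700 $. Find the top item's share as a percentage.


Top item = 94610.4400
Total = 580619.4700
Percentage = 94610.4400 / 580619.4700 * 100 = 16.2947

16.2947%


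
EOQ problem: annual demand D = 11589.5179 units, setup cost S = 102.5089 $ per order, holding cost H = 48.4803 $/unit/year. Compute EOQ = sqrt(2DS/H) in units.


2*D*S = 2 * 11589.5179 * 102.5089 = 2376057.4629
2*D*S/H = 49010.7830
EOQ = sqrt(49010.7830) = 221.3838

221.3838 units


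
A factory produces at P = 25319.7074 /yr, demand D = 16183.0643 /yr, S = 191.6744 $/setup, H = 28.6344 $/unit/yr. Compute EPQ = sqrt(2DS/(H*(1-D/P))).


1 - D/P = 1 - 0.6391 = 0.3609
H*(1-D/P) = 10.3328
2DS = 6203758.2797
EPQ = sqrt(600397.3993) = 774.8531

774.8531 units


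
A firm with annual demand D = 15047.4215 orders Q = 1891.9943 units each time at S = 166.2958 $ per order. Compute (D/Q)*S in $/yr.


Number of orders = D/Q = 7.9532
Cost = 7.9532 * 166.2958 = 1322.5848

1322.5848 $/yr


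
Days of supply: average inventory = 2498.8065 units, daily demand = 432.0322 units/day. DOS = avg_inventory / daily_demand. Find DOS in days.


DOS = 2498.8065 / 432.0322 = 5.7838

5.7838 days


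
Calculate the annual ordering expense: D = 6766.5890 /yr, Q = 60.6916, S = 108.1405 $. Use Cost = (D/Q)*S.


Number of orders = D/Q = 111.4914
Cost = 111.4914 * 108.1405 = 12056.7314

12056.7314 $/yr


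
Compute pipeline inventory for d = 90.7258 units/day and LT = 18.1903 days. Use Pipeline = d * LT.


Pipeline = 90.7258 * 18.1903 = 1650.3295

1650.3295 units


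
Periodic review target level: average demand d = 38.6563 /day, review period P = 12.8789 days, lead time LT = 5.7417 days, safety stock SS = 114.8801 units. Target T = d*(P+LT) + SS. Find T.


P + LT = 18.6206
d*(P+LT) = 38.6563 * 18.6206 = 719.8035
T = 719.8035 + 114.8801 = 834.6836

834.6836 units


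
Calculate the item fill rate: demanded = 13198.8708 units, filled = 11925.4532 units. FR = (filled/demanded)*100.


FR = 11925.4532 / 13198.8708 * 100 = 90.3521

90.3521%


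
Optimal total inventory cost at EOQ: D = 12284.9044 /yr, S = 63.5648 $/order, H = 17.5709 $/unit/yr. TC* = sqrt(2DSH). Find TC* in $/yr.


2*D*S*H = 27441792.0384
TC* = sqrt(27441792.0384) = 5238.4914

5238.4914 $/yr


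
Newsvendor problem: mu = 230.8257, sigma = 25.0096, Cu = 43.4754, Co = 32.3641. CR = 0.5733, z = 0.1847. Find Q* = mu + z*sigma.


CR = Cu/(Cu+Co) = 43.4754/(43.4754+32.3641) = 0.5733
z = 0.1847
Q* = 230.8257 + 0.1847 * 25.0096 = 235.4450

235.4450 units


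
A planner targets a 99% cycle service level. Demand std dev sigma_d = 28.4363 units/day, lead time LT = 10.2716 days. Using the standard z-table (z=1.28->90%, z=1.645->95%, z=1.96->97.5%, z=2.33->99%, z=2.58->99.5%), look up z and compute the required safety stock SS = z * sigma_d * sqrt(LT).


From the table, SL = 99% corresponds to z = 2.33
sqrt(LT) = sqrt(10.2716) = 3.2049
SS = 2.33 * 28.4363 * 3.2049 = 212.3479

212.3479 units


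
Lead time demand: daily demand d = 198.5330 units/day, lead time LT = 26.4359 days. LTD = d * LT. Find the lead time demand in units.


LTD = 198.5330 * 26.4359 = 5248.3985

5248.3985 units


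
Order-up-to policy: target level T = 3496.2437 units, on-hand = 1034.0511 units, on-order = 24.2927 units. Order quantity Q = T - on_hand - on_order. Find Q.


Inventory position = OH + OO = 1034.0511 + 24.2927 = 1058.3438
Q = 3496.2437 - 1058.3438 = 2437.8999

2437.8999 units


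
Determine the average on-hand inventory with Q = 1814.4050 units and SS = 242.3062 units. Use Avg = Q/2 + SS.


Q/2 = 907.2025
Avg = 907.2025 + 242.3062 = 1149.5087

1149.5087 units


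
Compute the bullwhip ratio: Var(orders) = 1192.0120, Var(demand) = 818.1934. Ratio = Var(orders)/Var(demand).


BW = 1192.0120 / 818.1934 = 1.4569

1.4569


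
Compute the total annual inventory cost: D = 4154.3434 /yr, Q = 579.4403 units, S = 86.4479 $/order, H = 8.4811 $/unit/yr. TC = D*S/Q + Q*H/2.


Ordering cost = D*S/Q = 619.7951
Holding cost = Q*H/2 = 2457.1456
TC = 619.7951 + 2457.1456 = 3076.9407

3076.9407 $/yr


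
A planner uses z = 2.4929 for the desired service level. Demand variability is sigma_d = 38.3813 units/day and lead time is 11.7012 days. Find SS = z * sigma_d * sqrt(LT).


sqrt(LT) = sqrt(11.7012) = 3.4207
SS = 2.4929 * 38.3813 * 3.4207 = 327.2953

327.2953 units


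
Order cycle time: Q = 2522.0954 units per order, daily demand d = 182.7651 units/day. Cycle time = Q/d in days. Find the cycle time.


Cycle = 2522.0954 / 182.7651 = 13.7997

13.7997 days


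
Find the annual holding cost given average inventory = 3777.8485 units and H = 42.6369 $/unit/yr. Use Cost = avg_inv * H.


Cost = 3777.8485 * 42.6369 = 161075.7487

161075.7487 $/yr


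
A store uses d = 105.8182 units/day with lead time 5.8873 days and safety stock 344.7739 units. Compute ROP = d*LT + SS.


d*LT = 105.8182 * 5.8873 = 622.9835
ROP = 622.9835 + 344.7739 = 967.7574

967.7574 units


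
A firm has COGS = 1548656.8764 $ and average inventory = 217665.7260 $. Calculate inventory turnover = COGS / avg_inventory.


Turnover = 1548656.8764 / 217665.7260 = 7.1148

7.1148


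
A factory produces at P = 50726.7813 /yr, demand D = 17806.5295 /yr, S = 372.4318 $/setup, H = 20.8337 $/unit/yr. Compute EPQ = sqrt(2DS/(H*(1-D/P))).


1 - D/P = 1 - 0.3510 = 0.6490
H*(1-D/P) = 13.5205
2DS = 13263435.6669
EPQ = sqrt(980988.2085) = 990.4485

990.4485 units


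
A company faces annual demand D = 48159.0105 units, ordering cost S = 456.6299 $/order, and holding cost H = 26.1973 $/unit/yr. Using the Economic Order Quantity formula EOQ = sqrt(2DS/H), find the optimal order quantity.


2*D*S = 2 * 48159.0105 * 456.6299 = 43981688.2974
2*D*S/H = 1678863.4057
EOQ = sqrt(1678863.4057) = 1295.7096

1295.7096 units


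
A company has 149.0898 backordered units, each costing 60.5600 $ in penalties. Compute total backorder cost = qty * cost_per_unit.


Total = 149.0898 * 60.5600 = 9028.8783

9028.8783 $


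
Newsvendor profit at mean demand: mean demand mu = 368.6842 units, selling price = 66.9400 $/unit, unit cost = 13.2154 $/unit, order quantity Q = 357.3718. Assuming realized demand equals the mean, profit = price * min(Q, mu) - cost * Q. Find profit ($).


Sales at mu = min(357.3718, 368.6842) = 357.3718
Revenue = 66.9400 * 357.3718 = 23922.4683
Total cost = 13.2154 * 357.3718 = 4722.8113
Profit = 23922.4683 - 4722.8113 = 19199.6570

19199.6570 $


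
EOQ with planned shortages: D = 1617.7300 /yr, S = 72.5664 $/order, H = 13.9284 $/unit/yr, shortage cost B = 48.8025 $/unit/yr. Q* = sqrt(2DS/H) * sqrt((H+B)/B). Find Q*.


sqrt(2DS/H) = 129.8330
sqrt((H+B)/B) = 1.1338
Q* = 129.8330 * 1.1338 = 147.1990

147.1990 units


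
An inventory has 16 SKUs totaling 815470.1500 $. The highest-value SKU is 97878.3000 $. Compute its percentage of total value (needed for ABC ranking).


Top item = 97878.3000
Total = 815470.1500
Percentage = 97878.3000 / 815470.1500 * 100 = 12.0027

12.0027%


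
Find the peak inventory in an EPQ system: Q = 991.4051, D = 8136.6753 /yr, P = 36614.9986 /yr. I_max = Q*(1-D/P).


D/P = 0.2222
1 - D/P = 0.7778
I_max = 991.4051 * 0.7778 = 771.0926

771.0926 units


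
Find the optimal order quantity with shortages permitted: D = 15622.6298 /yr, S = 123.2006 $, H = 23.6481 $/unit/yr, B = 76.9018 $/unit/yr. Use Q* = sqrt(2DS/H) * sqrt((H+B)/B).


sqrt(2DS/H) = 403.4599
sqrt((H+B)/B) = 1.1435
Q* = 403.4599 * 1.1435 = 461.3419

461.3419 units


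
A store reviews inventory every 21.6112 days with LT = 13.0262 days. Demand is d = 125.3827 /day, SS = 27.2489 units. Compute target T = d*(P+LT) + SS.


P + LT = 34.6374
d*(P+LT) = 125.3827 * 34.6374 = 4342.9307
T = 4342.9307 + 27.2489 = 4370.1796

4370.1796 units


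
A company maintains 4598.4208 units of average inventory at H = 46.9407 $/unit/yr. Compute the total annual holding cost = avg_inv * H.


Cost = 4598.4208 * 46.9407 = 215853.0912

215853.0912 $/yr


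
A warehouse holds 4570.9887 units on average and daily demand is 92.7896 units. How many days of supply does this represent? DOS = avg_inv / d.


DOS = 4570.9887 / 92.7896 = 49.2619

49.2619 days


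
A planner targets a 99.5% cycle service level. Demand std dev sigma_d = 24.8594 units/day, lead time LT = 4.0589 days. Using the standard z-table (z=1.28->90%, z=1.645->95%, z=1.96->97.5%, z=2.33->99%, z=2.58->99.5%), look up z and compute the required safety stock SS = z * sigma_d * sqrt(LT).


From the table, SL = 99.5% corresponds to z = 2.58
sqrt(LT) = sqrt(4.0589) = 2.0147
SS = 2.58 * 24.8594 * 2.0147 = 129.2155

129.2155 units


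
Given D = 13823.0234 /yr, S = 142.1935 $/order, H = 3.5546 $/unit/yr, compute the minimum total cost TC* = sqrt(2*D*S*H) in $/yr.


2*D*S*H = 13973445.9581
TC* = sqrt(13973445.9581) = 3738.1073

3738.1073 $/yr


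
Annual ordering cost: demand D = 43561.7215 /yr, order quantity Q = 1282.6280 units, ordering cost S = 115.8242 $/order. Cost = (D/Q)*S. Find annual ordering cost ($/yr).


Number of orders = D/Q = 33.9629
Cost = 33.9629 * 115.8242 = 3933.7217

3933.7217 $/yr


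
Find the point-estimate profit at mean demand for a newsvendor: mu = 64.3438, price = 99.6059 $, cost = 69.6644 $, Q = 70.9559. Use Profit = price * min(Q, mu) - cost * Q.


Sales at mu = min(70.9559, 64.3438) = 64.3438
Revenue = 99.6059 * 64.3438 = 6409.0221
Total cost = 69.6644 * 70.9559 = 4943.1002
Profit = 6409.0221 - 4943.1002 = 1465.9219

1465.9219 $


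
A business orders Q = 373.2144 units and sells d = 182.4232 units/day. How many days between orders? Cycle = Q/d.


Cycle = 373.2144 / 182.4232 = 2.0459

2.0459 days


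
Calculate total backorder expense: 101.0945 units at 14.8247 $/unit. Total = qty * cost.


Total = 101.0945 * 14.8247 = 1498.6956

1498.6956 $


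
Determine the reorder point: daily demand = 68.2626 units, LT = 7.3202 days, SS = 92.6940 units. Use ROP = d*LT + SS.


d*LT = 68.2626 * 7.3202 = 499.6959
ROP = 499.6959 + 92.6940 = 592.3899

592.3899 units


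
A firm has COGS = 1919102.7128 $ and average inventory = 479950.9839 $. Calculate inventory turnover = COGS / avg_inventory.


Turnover = 1919102.7128 / 479950.9839 = 3.9985

3.9985


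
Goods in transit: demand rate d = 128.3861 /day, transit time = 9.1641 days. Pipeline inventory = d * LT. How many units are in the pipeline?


Pipeline = 128.3861 * 9.1641 = 1176.5431

1176.5431 units


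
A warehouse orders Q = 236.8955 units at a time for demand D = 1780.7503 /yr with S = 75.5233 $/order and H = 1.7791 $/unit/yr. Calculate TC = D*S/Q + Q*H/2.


Ordering cost = D*S/Q = 567.7108
Holding cost = Q*H/2 = 210.7304
TC = 567.7108 + 210.7304 = 778.4412

778.4412 $/yr


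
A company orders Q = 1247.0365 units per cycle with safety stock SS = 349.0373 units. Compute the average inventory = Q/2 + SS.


Q/2 = 623.5182
Avg = 623.5182 + 349.0373 = 972.5556

972.5556 units


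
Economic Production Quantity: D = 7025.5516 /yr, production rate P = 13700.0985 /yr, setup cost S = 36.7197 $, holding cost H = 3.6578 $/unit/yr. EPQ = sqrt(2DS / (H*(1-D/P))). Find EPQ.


1 - D/P = 1 - 0.5128 = 0.4872
H*(1-D/P) = 1.7820
2DS = 515952.2942
EPQ = sqrt(289528.6150) = 538.0786

538.0786 units


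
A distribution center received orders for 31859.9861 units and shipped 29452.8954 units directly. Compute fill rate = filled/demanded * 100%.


FR = 29452.8954 / 31859.9861 * 100 = 92.4448

92.4448%


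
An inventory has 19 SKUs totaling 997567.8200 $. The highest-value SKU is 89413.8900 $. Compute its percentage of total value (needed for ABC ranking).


Top item = 89413.8900
Total = 997567.8200
Percentage = 89413.8900 / 997567.8200 * 100 = 8.9632

8.9632%


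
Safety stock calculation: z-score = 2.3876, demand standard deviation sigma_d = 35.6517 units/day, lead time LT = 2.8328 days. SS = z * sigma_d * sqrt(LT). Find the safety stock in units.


sqrt(LT) = sqrt(2.8328) = 1.6831
SS = 2.3876 * 35.6517 * 1.6831 = 143.2682

143.2682 units


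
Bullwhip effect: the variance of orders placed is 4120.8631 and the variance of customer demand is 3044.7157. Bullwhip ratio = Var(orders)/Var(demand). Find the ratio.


BW = 4120.8631 / 3044.7157 = 1.3534

1.3534


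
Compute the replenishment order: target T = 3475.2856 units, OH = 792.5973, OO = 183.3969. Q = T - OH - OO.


Inventory position = OH + OO = 792.5973 + 183.3969 = 975.9942
Q = 3475.2856 - 975.9942 = 2499.2914

2499.2914 units


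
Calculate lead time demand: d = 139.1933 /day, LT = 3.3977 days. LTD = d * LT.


LTD = 139.1933 * 3.3977 = 472.9371

472.9371 units


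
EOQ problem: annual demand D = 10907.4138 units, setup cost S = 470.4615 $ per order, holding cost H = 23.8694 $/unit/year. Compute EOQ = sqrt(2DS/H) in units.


2*D*S = 2 * 10907.4138 * 470.4615 = 10263036.5149
2*D*S/H = 429966.2545
EOQ = sqrt(429966.2545) = 655.7181

655.7181 units


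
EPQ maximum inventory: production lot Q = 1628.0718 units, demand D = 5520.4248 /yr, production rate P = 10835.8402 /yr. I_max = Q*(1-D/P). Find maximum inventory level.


D/P = 0.5095
1 - D/P = 0.4905
I_max = 1628.0718 * 0.4905 = 798.6347

798.6347 units


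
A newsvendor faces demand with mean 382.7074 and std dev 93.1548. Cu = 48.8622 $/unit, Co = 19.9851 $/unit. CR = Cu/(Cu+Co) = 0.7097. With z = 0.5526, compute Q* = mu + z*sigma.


CR = Cu/(Cu+Co) = 48.8622/(48.8622+19.9851) = 0.7097
z = 0.5526
Q* = 382.7074 + 0.5526 * 93.1548 = 434.1847

434.1847 units


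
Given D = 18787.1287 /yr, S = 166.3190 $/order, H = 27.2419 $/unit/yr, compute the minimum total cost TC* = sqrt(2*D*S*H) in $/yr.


2*D*S*H = 170243157.5403
TC* = sqrt(170243157.5403) = 13047.7261

13047.7261 $/yr


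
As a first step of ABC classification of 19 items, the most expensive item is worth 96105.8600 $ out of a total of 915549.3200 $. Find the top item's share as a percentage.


Top item = 96105.8600
Total = 915549.3200
Percentage = 96105.8600 / 915549.3200 * 100 = 10.4971

10.4971%


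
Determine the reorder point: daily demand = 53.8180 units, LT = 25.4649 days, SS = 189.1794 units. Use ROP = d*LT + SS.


d*LT = 53.8180 * 25.4649 = 1370.4700
ROP = 1370.4700 + 189.1794 = 1559.6494

1559.6494 units


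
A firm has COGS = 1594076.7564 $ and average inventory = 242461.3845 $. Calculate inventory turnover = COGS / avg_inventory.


Turnover = 1594076.7564 / 242461.3845 = 6.5746

6.5746


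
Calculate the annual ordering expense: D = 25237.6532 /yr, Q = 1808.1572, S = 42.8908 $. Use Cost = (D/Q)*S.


Number of orders = D/Q = 13.9577
Cost = 13.9577 * 42.8908 = 598.6554

598.6554 $/yr


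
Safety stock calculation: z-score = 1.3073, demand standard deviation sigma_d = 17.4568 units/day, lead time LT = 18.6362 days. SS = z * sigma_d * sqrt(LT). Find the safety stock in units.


sqrt(LT) = sqrt(18.6362) = 4.3170
SS = 1.3073 * 17.4568 * 4.3170 = 98.5187

98.5187 units


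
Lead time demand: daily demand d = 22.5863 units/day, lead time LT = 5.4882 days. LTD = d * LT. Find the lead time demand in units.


LTD = 22.5863 * 5.4882 = 123.9581

123.9581 units


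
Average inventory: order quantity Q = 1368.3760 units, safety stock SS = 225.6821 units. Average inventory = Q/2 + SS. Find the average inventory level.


Q/2 = 684.1880
Avg = 684.1880 + 225.6821 = 909.8701

909.8701 units


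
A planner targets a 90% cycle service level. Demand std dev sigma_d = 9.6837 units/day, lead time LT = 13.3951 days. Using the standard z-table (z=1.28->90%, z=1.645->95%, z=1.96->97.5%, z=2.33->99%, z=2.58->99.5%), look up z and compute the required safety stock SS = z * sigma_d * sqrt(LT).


From the table, SL = 90% corresponds to z = 1.28
sqrt(LT) = sqrt(13.3951) = 3.6599
SS = 1.28 * 9.6837 * 3.6599 = 45.3654

45.3654 units


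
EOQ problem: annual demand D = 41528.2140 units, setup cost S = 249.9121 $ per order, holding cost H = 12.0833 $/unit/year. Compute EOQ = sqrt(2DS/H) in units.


2*D*S = 2 * 41528.2140 * 249.9121 = 20756806.3400
2*D*S/H = 1717809.4014
EOQ = sqrt(1717809.4014) = 1310.6523

1310.6523 units


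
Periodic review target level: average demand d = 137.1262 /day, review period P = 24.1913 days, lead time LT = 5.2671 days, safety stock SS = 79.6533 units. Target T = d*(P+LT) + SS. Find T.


P + LT = 29.4584
d*(P+LT) = 137.1262 * 29.4584 = 4039.5185
T = 4039.5185 + 79.6533 = 4119.1718

4119.1718 units


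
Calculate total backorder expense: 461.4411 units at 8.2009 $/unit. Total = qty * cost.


Total = 461.4411 * 8.2009 = 3784.2323

3784.2323 $


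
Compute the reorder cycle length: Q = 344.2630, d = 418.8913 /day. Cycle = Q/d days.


Cycle = 344.2630 / 418.8913 = 0.8218

0.8218 days


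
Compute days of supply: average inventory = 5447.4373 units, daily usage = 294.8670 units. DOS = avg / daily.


DOS = 5447.4373 / 294.8670 = 18.4742

18.4742 days


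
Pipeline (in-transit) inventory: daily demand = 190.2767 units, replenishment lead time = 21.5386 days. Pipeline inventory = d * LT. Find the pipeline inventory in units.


Pipeline = 190.2767 * 21.5386 = 4098.2937

4098.2937 units


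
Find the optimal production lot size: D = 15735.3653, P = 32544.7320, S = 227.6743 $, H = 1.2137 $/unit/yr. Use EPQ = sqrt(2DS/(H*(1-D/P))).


1 - D/P = 1 - 0.4835 = 0.5165
H*(1-D/P) = 0.6269
2DS = 7165076.5598
EPQ = sqrt(11429805.2696) = 3380.7995

3380.7995 units


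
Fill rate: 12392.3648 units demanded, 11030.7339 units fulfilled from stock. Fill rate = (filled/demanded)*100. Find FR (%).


FR = 11030.7339 / 12392.3648 * 100 = 89.0123

89.0123%


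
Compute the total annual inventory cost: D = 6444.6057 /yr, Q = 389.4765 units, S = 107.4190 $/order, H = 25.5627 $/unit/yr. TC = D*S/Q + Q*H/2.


Ordering cost = D*S/Q = 1777.4451
Holding cost = Q*H/2 = 4978.0355
TC = 1777.4451 + 4978.0355 = 6755.4806

6755.4806 $/yr


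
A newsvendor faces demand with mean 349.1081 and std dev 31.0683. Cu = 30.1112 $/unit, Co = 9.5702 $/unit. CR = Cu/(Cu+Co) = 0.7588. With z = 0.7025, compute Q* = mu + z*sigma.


CR = Cu/(Cu+Co) = 30.1112/(30.1112+9.5702) = 0.7588
z = 0.7025
Q* = 349.1081 + 0.7025 * 31.0683 = 370.9336

370.9336 units


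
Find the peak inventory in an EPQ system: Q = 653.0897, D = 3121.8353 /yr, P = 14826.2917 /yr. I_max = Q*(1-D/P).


D/P = 0.2106
1 - D/P = 0.7894
I_max = 653.0897 * 0.7894 = 515.5746

515.5746 units


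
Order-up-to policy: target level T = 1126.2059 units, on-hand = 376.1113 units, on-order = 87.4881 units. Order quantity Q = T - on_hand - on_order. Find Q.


Inventory position = OH + OO = 376.1113 + 87.4881 = 463.5994
Q = 1126.2059 - 463.5994 = 662.6065

662.6065 units


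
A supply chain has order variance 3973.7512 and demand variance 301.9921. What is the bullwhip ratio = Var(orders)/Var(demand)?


BW = 3973.7512 / 301.9921 = 13.1585

13.1585


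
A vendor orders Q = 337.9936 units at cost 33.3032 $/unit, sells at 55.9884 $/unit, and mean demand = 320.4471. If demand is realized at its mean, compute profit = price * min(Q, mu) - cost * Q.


Sales at mu = min(337.9936, 320.4471) = 320.4471
Revenue = 55.9884 * 320.4471 = 17941.3204
Total cost = 33.3032 * 337.9936 = 11256.2685
Profit = 17941.3204 - 11256.2685 = 6685.0520

6685.0520 $


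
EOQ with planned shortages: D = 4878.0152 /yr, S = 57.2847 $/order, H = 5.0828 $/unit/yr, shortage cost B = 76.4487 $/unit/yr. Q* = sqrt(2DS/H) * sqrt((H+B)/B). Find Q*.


sqrt(2DS/H) = 331.5923
sqrt((H+B)/B) = 1.0327
Q* = 331.5923 * 1.0327 = 342.4381

342.4381 units


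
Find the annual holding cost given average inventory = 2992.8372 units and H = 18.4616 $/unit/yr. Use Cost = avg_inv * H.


Cost = 2992.8372 * 18.4616 = 55252.5633

55252.5633 $/yr


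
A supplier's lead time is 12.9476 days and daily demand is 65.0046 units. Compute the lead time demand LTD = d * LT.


LTD = 65.0046 * 12.9476 = 841.6536

841.6536 units


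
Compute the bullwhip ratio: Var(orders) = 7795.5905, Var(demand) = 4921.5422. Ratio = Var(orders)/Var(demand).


BW = 7795.5905 / 4921.5422 = 1.5840

1.5840


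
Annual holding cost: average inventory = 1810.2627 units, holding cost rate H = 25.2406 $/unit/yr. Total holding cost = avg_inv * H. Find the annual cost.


Cost = 1810.2627 * 25.2406 = 45692.1167

45692.1167 $/yr


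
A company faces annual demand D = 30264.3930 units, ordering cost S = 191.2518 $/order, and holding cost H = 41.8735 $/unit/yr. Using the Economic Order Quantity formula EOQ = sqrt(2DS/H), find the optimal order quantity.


2*D*S = 2 * 30264.3930 * 191.2518 = 11576239.2743
2*D*S/H = 276457.4080
EOQ = sqrt(276457.4080) = 525.7922

525.7922 units


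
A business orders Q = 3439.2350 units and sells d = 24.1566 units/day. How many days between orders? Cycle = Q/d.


Cycle = 3439.2350 / 24.1566 = 142.3725

142.3725 days


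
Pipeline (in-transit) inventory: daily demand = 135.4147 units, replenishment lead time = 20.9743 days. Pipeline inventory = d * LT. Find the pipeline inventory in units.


Pipeline = 135.4147 * 20.9743 = 2840.2285

2840.2285 units


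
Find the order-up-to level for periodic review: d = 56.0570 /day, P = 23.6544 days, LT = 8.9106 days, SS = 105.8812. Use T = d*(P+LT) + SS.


P + LT = 32.5650
d*(P+LT) = 56.0570 * 32.5650 = 1825.4962
T = 1825.4962 + 105.8812 = 1931.3774

1931.3774 units


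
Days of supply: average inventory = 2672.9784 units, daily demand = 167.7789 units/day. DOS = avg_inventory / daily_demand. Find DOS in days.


DOS = 2672.9784 / 167.7789 = 15.9316

15.9316 days


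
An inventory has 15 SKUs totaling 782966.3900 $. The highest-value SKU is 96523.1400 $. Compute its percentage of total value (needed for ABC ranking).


Top item = 96523.1400
Total = 782966.3900
Percentage = 96523.1400 / 782966.3900 * 100 = 12.3279

12.3279%


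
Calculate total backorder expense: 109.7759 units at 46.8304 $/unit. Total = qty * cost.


Total = 109.7759 * 46.8304 = 5140.8493

5140.8493 $


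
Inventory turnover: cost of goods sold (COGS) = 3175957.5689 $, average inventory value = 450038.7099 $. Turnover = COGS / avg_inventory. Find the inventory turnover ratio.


Turnover = 3175957.5689 / 450038.7099 = 7.0571

7.0571


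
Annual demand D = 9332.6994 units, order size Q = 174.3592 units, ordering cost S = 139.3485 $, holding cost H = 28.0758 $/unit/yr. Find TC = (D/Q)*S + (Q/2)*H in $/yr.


Ordering cost = D*S/Q = 7458.7269
Holding cost = Q*H/2 = 2447.6370
TC = 7458.7269 + 2447.6370 = 9906.3640

9906.3640 $/yr


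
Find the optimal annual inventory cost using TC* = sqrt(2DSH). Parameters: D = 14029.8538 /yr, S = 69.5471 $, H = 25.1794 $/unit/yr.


2*D*S*H = 49136876.2102
TC* = sqrt(49136876.2102) = 7009.7701

7009.7701 $/yr


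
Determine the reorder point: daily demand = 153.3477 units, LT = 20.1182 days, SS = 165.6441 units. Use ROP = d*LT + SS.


d*LT = 153.3477 * 20.1182 = 3085.0797
ROP = 3085.0797 + 165.6441 = 3250.7238

3250.7238 units


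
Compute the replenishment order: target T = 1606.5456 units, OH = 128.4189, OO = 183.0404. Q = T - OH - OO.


Inventory position = OH + OO = 128.4189 + 183.0404 = 311.4593
Q = 1606.5456 - 311.4593 = 1295.0863

1295.0863 units


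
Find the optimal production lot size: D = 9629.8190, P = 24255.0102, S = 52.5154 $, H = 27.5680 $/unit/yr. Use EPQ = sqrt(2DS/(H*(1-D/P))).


1 - D/P = 1 - 0.3970 = 0.6030
H*(1-D/P) = 16.6228
2DS = 1011427.5934
EPQ = sqrt(60845.6376) = 246.6691

246.6691 units
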